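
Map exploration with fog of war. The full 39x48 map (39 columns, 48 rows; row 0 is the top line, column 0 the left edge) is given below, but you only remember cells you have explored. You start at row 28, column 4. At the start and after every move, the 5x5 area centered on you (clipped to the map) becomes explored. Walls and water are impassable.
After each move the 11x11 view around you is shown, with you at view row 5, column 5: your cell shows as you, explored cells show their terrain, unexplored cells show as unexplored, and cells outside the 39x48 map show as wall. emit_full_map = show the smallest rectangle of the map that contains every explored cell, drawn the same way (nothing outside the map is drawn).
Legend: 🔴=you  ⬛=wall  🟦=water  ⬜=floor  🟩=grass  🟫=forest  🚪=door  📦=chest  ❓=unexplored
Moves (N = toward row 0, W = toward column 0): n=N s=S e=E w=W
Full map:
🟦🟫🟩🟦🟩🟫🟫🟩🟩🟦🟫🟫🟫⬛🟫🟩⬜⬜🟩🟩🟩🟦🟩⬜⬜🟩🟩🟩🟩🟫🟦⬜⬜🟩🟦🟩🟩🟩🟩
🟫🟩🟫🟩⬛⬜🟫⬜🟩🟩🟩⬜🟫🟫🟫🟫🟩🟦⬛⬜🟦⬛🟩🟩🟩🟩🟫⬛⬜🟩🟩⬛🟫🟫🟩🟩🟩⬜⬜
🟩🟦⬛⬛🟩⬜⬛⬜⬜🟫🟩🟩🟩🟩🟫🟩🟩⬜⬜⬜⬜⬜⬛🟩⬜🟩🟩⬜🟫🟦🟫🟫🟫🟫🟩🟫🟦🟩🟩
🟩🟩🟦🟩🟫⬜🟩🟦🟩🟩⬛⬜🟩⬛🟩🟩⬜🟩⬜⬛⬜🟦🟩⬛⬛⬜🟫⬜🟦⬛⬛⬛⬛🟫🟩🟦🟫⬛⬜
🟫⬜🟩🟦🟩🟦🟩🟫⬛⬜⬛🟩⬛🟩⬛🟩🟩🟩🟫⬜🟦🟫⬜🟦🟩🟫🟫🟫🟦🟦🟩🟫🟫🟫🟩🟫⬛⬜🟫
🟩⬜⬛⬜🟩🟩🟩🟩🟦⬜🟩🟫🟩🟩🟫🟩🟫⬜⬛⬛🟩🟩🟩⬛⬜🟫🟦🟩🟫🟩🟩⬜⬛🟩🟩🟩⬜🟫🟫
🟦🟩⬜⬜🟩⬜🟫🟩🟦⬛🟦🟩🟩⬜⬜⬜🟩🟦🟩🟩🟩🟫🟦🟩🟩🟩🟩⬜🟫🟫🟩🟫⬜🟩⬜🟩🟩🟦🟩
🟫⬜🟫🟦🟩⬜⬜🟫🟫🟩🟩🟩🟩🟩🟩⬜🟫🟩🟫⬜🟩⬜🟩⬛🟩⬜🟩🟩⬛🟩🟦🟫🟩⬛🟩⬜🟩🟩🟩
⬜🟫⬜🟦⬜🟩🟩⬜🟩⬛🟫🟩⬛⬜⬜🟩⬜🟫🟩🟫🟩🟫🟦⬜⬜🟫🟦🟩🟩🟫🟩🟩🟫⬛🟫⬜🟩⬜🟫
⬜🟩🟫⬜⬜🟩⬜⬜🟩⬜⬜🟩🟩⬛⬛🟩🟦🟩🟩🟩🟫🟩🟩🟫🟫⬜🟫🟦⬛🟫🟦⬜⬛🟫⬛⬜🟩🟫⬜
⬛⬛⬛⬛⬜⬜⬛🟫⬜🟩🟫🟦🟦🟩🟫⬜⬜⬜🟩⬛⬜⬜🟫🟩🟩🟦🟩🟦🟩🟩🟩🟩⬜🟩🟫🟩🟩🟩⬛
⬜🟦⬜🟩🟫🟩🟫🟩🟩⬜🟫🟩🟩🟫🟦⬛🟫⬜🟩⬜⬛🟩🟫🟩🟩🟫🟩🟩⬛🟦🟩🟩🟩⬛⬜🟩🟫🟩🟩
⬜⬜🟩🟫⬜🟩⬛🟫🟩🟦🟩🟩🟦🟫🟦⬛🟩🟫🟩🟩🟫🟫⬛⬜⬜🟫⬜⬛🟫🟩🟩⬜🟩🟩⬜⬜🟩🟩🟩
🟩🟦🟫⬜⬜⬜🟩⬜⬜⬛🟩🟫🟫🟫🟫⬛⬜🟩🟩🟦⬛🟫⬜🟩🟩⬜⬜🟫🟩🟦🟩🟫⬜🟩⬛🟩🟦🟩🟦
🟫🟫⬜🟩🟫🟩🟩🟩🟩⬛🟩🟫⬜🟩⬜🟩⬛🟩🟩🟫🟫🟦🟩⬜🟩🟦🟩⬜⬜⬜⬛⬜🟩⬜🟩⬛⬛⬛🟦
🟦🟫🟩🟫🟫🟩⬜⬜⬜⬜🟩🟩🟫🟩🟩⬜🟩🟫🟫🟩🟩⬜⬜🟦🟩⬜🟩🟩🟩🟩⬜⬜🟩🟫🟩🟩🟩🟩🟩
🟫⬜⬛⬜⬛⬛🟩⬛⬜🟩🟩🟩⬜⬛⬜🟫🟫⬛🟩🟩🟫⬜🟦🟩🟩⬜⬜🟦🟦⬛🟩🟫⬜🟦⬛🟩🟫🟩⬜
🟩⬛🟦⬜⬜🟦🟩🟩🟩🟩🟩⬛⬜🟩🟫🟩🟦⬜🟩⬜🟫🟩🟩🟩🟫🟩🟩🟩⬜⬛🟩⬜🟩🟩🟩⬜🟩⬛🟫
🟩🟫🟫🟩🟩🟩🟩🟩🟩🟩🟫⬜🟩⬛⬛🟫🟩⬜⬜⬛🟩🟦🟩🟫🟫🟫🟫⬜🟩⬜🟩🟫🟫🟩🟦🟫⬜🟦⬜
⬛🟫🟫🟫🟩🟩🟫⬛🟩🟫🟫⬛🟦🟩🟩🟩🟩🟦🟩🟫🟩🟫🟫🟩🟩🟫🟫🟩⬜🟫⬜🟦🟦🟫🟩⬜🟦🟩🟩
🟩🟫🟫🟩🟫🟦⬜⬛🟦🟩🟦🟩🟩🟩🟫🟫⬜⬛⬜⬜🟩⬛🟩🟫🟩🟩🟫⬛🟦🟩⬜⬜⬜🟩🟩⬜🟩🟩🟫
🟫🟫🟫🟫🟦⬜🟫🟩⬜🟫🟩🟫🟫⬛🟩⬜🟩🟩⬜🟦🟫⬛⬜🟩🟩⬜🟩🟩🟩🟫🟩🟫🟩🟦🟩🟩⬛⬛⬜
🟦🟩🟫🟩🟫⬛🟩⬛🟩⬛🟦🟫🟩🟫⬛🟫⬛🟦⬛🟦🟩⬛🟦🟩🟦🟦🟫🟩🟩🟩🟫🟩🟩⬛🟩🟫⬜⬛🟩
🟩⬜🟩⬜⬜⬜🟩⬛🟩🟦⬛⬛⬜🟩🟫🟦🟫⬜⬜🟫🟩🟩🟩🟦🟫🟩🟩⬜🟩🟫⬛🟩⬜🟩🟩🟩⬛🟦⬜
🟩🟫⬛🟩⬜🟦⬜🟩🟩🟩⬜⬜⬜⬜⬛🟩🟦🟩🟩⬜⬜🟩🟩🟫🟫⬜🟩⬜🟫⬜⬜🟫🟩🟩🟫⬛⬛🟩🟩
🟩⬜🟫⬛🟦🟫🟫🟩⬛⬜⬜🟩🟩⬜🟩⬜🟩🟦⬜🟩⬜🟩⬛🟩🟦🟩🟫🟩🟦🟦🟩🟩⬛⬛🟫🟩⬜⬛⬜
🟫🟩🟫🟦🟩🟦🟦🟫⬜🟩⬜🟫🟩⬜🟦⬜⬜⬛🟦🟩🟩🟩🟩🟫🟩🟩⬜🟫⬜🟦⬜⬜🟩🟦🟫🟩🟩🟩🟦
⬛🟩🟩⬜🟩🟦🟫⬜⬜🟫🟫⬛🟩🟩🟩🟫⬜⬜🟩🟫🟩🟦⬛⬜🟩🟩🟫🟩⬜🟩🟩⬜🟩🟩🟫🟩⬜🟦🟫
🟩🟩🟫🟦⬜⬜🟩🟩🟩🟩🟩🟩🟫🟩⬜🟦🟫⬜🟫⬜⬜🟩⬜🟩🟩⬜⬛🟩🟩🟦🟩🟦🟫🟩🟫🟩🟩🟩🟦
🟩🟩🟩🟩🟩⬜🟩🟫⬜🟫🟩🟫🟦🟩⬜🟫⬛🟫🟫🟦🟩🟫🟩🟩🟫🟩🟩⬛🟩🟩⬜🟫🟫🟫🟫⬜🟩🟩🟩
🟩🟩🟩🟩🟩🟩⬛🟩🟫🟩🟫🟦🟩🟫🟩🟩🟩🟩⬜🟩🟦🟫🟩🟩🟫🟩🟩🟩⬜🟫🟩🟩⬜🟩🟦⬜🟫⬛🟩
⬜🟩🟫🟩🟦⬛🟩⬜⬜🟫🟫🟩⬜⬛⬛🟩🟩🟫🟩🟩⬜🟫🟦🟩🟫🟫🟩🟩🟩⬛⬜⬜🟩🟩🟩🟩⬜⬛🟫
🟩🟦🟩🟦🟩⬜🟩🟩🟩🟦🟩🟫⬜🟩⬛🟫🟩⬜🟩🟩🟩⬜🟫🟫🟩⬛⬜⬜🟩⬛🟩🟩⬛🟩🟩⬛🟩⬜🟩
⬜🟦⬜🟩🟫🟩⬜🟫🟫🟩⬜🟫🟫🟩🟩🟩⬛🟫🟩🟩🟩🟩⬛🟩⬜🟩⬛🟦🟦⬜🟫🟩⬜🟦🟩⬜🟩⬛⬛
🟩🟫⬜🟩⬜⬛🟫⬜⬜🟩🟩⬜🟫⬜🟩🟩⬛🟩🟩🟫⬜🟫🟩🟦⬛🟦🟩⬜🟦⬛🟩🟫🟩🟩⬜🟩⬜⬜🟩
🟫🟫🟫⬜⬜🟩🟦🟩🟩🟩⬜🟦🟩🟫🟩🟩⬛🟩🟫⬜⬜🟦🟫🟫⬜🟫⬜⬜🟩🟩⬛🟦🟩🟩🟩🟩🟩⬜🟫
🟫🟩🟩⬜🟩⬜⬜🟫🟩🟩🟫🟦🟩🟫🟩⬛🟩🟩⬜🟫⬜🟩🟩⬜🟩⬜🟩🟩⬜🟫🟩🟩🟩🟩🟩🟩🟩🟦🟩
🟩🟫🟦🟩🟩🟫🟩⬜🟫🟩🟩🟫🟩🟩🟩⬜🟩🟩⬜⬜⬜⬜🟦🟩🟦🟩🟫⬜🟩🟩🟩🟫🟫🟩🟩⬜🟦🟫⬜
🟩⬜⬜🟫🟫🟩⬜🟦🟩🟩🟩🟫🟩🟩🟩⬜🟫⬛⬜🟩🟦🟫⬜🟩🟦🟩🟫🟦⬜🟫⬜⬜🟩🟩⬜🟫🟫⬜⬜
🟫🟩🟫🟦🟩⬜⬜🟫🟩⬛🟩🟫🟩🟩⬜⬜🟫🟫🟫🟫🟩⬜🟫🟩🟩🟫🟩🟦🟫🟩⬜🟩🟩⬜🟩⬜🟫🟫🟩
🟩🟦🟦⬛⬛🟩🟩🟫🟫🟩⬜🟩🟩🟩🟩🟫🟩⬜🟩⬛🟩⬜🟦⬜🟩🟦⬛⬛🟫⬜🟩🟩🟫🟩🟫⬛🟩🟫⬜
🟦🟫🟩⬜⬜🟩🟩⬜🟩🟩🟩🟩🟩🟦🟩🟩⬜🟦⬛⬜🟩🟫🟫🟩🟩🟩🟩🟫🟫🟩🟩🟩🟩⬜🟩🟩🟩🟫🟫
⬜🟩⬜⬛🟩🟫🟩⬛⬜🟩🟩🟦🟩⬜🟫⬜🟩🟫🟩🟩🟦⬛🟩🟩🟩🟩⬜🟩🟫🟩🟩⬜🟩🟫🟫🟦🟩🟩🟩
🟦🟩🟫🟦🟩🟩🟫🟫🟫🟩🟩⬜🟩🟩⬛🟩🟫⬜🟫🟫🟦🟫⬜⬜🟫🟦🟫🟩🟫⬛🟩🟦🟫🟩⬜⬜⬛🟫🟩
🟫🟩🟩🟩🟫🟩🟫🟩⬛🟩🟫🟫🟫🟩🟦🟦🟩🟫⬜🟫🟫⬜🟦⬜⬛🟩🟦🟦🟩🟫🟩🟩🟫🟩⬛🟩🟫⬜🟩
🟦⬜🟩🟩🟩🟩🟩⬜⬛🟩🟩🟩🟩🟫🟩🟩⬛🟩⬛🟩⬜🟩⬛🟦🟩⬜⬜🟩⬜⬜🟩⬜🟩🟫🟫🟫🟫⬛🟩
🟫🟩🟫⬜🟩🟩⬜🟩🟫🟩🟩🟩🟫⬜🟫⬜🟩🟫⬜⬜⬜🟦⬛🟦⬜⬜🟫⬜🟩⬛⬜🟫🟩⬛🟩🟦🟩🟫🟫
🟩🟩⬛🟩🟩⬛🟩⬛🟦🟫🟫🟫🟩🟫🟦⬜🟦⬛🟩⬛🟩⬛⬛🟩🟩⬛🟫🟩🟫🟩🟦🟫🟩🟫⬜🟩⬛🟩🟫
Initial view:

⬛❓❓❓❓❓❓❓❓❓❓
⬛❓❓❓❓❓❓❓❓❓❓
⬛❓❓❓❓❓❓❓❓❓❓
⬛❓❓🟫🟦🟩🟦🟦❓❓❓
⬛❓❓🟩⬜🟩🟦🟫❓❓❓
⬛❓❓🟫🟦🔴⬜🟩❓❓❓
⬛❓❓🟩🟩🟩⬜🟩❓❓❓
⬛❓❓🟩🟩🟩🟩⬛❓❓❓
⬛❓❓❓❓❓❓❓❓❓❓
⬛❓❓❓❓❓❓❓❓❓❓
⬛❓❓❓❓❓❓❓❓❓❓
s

⬛❓❓❓❓❓❓❓❓❓❓
⬛❓❓❓❓❓❓❓❓❓❓
⬛❓❓🟫🟦🟩🟦🟦❓❓❓
⬛❓❓🟩⬜🟩🟦🟫❓❓❓
⬛❓❓🟫🟦⬜⬜🟩❓❓❓
⬛❓❓🟩🟩🔴⬜🟩❓❓❓
⬛❓❓🟩🟩🟩🟩⬛❓❓❓
⬛❓❓🟫🟩🟦⬛🟩❓❓❓
⬛❓❓❓❓❓❓❓❓❓❓
⬛❓❓❓❓❓❓❓❓❓❓
⬛❓❓❓❓❓❓❓❓❓❓

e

❓❓❓❓❓❓❓❓❓❓❓
❓❓❓❓❓❓❓❓❓❓❓
❓❓🟫🟦🟩🟦🟦❓❓❓❓
❓❓🟩⬜🟩🟦🟫⬜❓❓❓
❓❓🟫🟦⬜⬜🟩🟩❓❓❓
❓❓🟩🟩🟩🔴🟩🟫❓❓❓
❓❓🟩🟩🟩🟩⬛🟩❓❓❓
❓❓🟫🟩🟦⬛🟩⬜❓❓❓
❓❓❓❓❓❓❓❓❓❓❓
❓❓❓❓❓❓❓❓❓❓❓
❓❓❓❓❓❓❓❓❓❓❓

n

❓❓❓❓❓❓❓❓❓❓❓
❓❓❓❓❓❓❓❓❓❓❓
❓❓❓❓❓❓❓❓❓❓❓
❓❓🟫🟦🟩🟦🟦🟫❓❓❓
❓❓🟩⬜🟩🟦🟫⬜❓❓❓
❓❓🟫🟦⬜🔴🟩🟩❓❓❓
❓❓🟩🟩🟩⬜🟩🟫❓❓❓
❓❓🟩🟩🟩🟩⬛🟩❓❓❓
❓❓🟫🟩🟦⬛🟩⬜❓❓❓
❓❓❓❓❓❓❓❓❓❓❓
❓❓❓❓❓❓❓❓❓❓❓

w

⬛❓❓❓❓❓❓❓❓❓❓
⬛❓❓❓❓❓❓❓❓❓❓
⬛❓❓❓❓❓❓❓❓❓❓
⬛❓❓🟫🟦🟩🟦🟦🟫❓❓
⬛❓❓🟩⬜🟩🟦🟫⬜❓❓
⬛❓❓🟫🟦🔴⬜🟩🟩❓❓
⬛❓❓🟩🟩🟩⬜🟩🟫❓❓
⬛❓❓🟩🟩🟩🟩⬛🟩❓❓
⬛❓❓🟫🟩🟦⬛🟩⬜❓❓
⬛❓❓❓❓❓❓❓❓❓❓
⬛❓❓❓❓❓❓❓❓❓❓

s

⬛❓❓❓❓❓❓❓❓❓❓
⬛❓❓❓❓❓❓❓❓❓❓
⬛❓❓🟫🟦🟩🟦🟦🟫❓❓
⬛❓❓🟩⬜🟩🟦🟫⬜❓❓
⬛❓❓🟫🟦⬜⬜🟩🟩❓❓
⬛❓❓🟩🟩🔴⬜🟩🟫❓❓
⬛❓❓🟩🟩🟩🟩⬛🟩❓❓
⬛❓❓🟫🟩🟦⬛🟩⬜❓❓
⬛❓❓❓❓❓❓❓❓❓❓
⬛❓❓❓❓❓❓❓❓❓❓
⬛❓❓❓❓❓❓❓❓❓❓

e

❓❓❓❓❓❓❓❓❓❓❓
❓❓❓❓❓❓❓❓❓❓❓
❓❓🟫🟦🟩🟦🟦🟫❓❓❓
❓❓🟩⬜🟩🟦🟫⬜❓❓❓
❓❓🟫🟦⬜⬜🟩🟩❓❓❓
❓❓🟩🟩🟩🔴🟩🟫❓❓❓
❓❓🟩🟩🟩🟩⬛🟩❓❓❓
❓❓🟫🟩🟦⬛🟩⬜❓❓❓
❓❓❓❓❓❓❓❓❓❓❓
❓❓❓❓❓❓❓❓❓❓❓
❓❓❓❓❓❓❓❓❓❓❓

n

❓❓❓❓❓❓❓❓❓❓❓
❓❓❓❓❓❓❓❓❓❓❓
❓❓❓❓❓❓❓❓❓❓❓
❓❓🟫🟦🟩🟦🟦🟫❓❓❓
❓❓🟩⬜🟩🟦🟫⬜❓❓❓
❓❓🟫🟦⬜🔴🟩🟩❓❓❓
❓❓🟩🟩🟩⬜🟩🟫❓❓❓
❓❓🟩🟩🟩🟩⬛🟩❓❓❓
❓❓🟫🟩🟦⬛🟩⬜❓❓❓
❓❓❓❓❓❓❓❓❓❓❓
❓❓❓❓❓❓❓❓❓❓❓

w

⬛❓❓❓❓❓❓❓❓❓❓
⬛❓❓❓❓❓❓❓❓❓❓
⬛❓❓❓❓❓❓❓❓❓❓
⬛❓❓🟫🟦🟩🟦🟦🟫❓❓
⬛❓❓🟩⬜🟩🟦🟫⬜❓❓
⬛❓❓🟫🟦🔴⬜🟩🟩❓❓
⬛❓❓🟩🟩🟩⬜🟩🟫❓❓
⬛❓❓🟩🟩🟩🟩⬛🟩❓❓
⬛❓❓🟫🟩🟦⬛🟩⬜❓❓
⬛❓❓❓❓❓❓❓❓❓❓
⬛❓❓❓❓❓❓❓❓❓❓


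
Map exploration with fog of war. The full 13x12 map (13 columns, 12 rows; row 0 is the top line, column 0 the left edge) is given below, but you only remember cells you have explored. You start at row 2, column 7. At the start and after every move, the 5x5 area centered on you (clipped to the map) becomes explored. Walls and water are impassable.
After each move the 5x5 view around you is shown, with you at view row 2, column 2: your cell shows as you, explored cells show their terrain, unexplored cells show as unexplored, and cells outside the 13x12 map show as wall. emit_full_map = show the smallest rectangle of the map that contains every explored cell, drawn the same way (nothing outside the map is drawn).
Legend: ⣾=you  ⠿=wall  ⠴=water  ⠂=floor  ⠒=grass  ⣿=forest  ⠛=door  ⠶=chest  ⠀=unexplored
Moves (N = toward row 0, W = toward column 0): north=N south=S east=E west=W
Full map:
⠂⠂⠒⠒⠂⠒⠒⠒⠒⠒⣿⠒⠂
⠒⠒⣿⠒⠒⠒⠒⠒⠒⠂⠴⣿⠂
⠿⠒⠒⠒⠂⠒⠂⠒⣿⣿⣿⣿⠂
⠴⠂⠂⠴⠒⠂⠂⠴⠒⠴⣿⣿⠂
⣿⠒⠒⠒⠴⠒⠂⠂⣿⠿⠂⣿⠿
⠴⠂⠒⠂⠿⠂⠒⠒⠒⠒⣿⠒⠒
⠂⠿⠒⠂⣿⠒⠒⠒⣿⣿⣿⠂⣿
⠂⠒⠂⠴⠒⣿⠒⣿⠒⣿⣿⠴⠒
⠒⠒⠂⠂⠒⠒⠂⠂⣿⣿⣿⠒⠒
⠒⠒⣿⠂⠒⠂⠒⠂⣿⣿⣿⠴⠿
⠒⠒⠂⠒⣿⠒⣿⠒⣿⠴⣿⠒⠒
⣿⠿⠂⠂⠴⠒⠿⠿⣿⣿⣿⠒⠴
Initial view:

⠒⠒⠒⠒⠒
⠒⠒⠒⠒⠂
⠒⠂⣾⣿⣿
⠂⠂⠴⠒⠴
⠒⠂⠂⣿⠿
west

⠂⠒⠒⠒⠒
⠒⠒⠒⠒⠒
⠂⠒⣾⠒⣿
⠒⠂⠂⠴⠒
⠴⠒⠂⠂⣿

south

⠒⠒⠒⠒⠒
⠂⠒⠂⠒⣿
⠒⠂⣾⠴⠒
⠴⠒⠂⠂⣿
⠿⠂⠒⠒⠒

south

⠂⠒⠂⠒⣿
⠒⠂⠂⠴⠒
⠴⠒⣾⠂⣿
⠿⠂⠒⠒⠒
⣿⠒⠒⠒⣿

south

⠒⠂⠂⠴⠒
⠴⠒⠂⠂⣿
⠿⠂⣾⠒⠒
⣿⠒⠒⠒⣿
⠒⣿⠒⣿⠒

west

⠴⠒⠂⠂⠴
⠒⠴⠒⠂⠂
⠂⠿⣾⠒⠒
⠂⣿⠒⠒⠒
⠴⠒⣿⠒⣿

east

⠒⠂⠂⠴⠒
⠴⠒⠂⠂⣿
⠿⠂⣾⠒⠒
⣿⠒⠒⠒⣿
⠒⣿⠒⣿⠒

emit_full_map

⠀⠂⠒⠒⠒⠒⠒
⠀⠒⠒⠒⠒⠒⠂
⠀⠂⠒⠂⠒⣿⣿
⠴⠒⠂⠂⠴⠒⠴
⠒⠴⠒⠂⠂⣿⠿
⠂⠿⠂⣾⠒⠒⠀
⠂⣿⠒⠒⠒⣿⠀
⠴⠒⣿⠒⣿⠒⠀

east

⠂⠂⠴⠒⠴
⠒⠂⠂⣿⠿
⠂⠒⣾⠒⠒
⠒⠒⠒⣿⣿
⣿⠒⣿⠒⣿

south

⠒⠂⠂⣿⠿
⠂⠒⠒⠒⠒
⠒⠒⣾⣿⣿
⣿⠒⣿⠒⣿
⠒⠂⠂⣿⣿

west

⠴⠒⠂⠂⣿
⠿⠂⠒⠒⠒
⣿⠒⣾⠒⣿
⠒⣿⠒⣿⠒
⠒⠒⠂⠂⣿

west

⠒⠴⠒⠂⠂
⠂⠿⠂⠒⠒
⠂⣿⣾⠒⠒
⠴⠒⣿⠒⣿
⠂⠒⠒⠂⠂

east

⠴⠒⠂⠂⣿
⠿⠂⠒⠒⠒
⣿⠒⣾⠒⣿
⠒⣿⠒⣿⠒
⠒⠒⠂⠂⣿

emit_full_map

⠀⠂⠒⠒⠒⠒⠒
⠀⠒⠒⠒⠒⠒⠂
⠀⠂⠒⠂⠒⣿⣿
⠴⠒⠂⠂⠴⠒⠴
⠒⠴⠒⠂⠂⣿⠿
⠂⠿⠂⠒⠒⠒⠒
⠂⣿⠒⣾⠒⣿⣿
⠴⠒⣿⠒⣿⠒⣿
⠂⠒⠒⠂⠂⣿⣿


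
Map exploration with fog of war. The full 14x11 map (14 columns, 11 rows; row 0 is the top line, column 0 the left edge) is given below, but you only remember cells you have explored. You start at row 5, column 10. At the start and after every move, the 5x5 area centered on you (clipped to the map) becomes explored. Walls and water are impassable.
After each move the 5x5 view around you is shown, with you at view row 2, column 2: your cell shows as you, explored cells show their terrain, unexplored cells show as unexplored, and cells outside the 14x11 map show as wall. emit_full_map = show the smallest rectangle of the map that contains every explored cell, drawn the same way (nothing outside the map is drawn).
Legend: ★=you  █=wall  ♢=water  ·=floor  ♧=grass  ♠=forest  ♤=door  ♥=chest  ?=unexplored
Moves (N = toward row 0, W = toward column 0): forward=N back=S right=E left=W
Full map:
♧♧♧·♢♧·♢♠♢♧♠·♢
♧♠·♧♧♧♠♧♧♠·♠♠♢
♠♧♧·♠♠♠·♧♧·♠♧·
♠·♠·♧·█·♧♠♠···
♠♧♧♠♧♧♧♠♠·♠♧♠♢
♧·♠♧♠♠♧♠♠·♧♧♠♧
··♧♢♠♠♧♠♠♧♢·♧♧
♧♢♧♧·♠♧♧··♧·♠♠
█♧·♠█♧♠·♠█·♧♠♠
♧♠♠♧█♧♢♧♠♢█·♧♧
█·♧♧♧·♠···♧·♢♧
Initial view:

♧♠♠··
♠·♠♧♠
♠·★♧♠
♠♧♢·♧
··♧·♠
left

·♧♠♠·
♠♠·♠♧
♠♠★♧♧
♠♠♧♢·
♧··♧·

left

█·♧♠♠
♧♠♠·♠
♧♠★·♧
♧♠♠♧♢
♧♧··♧

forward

♠·♧♧·
█·♧♠♠
♧♠★·♠
♧♠♠·♧
♧♠♠♧♢

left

♠♠·♧♧
·█·♧♠
♧♧★♠·
♠♧♠♠·
♠♧♠♠♧

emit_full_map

♠♠·♧♧·??
·█·♧♠♠··
♧♧★♠·♠♧♠
♠♧♠♠·♧♧♠
♠♧♠♠♧♢·♧
?♧♧··♧·♠

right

♠·♧♧·
█·♧♠♠
♧♠★·♠
♧♠♠·♧
♧♠♠♧♢

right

·♧♧·♠
·♧♠♠·
♠♠★♠♧
♠♠·♧♧
♠♠♧♢·


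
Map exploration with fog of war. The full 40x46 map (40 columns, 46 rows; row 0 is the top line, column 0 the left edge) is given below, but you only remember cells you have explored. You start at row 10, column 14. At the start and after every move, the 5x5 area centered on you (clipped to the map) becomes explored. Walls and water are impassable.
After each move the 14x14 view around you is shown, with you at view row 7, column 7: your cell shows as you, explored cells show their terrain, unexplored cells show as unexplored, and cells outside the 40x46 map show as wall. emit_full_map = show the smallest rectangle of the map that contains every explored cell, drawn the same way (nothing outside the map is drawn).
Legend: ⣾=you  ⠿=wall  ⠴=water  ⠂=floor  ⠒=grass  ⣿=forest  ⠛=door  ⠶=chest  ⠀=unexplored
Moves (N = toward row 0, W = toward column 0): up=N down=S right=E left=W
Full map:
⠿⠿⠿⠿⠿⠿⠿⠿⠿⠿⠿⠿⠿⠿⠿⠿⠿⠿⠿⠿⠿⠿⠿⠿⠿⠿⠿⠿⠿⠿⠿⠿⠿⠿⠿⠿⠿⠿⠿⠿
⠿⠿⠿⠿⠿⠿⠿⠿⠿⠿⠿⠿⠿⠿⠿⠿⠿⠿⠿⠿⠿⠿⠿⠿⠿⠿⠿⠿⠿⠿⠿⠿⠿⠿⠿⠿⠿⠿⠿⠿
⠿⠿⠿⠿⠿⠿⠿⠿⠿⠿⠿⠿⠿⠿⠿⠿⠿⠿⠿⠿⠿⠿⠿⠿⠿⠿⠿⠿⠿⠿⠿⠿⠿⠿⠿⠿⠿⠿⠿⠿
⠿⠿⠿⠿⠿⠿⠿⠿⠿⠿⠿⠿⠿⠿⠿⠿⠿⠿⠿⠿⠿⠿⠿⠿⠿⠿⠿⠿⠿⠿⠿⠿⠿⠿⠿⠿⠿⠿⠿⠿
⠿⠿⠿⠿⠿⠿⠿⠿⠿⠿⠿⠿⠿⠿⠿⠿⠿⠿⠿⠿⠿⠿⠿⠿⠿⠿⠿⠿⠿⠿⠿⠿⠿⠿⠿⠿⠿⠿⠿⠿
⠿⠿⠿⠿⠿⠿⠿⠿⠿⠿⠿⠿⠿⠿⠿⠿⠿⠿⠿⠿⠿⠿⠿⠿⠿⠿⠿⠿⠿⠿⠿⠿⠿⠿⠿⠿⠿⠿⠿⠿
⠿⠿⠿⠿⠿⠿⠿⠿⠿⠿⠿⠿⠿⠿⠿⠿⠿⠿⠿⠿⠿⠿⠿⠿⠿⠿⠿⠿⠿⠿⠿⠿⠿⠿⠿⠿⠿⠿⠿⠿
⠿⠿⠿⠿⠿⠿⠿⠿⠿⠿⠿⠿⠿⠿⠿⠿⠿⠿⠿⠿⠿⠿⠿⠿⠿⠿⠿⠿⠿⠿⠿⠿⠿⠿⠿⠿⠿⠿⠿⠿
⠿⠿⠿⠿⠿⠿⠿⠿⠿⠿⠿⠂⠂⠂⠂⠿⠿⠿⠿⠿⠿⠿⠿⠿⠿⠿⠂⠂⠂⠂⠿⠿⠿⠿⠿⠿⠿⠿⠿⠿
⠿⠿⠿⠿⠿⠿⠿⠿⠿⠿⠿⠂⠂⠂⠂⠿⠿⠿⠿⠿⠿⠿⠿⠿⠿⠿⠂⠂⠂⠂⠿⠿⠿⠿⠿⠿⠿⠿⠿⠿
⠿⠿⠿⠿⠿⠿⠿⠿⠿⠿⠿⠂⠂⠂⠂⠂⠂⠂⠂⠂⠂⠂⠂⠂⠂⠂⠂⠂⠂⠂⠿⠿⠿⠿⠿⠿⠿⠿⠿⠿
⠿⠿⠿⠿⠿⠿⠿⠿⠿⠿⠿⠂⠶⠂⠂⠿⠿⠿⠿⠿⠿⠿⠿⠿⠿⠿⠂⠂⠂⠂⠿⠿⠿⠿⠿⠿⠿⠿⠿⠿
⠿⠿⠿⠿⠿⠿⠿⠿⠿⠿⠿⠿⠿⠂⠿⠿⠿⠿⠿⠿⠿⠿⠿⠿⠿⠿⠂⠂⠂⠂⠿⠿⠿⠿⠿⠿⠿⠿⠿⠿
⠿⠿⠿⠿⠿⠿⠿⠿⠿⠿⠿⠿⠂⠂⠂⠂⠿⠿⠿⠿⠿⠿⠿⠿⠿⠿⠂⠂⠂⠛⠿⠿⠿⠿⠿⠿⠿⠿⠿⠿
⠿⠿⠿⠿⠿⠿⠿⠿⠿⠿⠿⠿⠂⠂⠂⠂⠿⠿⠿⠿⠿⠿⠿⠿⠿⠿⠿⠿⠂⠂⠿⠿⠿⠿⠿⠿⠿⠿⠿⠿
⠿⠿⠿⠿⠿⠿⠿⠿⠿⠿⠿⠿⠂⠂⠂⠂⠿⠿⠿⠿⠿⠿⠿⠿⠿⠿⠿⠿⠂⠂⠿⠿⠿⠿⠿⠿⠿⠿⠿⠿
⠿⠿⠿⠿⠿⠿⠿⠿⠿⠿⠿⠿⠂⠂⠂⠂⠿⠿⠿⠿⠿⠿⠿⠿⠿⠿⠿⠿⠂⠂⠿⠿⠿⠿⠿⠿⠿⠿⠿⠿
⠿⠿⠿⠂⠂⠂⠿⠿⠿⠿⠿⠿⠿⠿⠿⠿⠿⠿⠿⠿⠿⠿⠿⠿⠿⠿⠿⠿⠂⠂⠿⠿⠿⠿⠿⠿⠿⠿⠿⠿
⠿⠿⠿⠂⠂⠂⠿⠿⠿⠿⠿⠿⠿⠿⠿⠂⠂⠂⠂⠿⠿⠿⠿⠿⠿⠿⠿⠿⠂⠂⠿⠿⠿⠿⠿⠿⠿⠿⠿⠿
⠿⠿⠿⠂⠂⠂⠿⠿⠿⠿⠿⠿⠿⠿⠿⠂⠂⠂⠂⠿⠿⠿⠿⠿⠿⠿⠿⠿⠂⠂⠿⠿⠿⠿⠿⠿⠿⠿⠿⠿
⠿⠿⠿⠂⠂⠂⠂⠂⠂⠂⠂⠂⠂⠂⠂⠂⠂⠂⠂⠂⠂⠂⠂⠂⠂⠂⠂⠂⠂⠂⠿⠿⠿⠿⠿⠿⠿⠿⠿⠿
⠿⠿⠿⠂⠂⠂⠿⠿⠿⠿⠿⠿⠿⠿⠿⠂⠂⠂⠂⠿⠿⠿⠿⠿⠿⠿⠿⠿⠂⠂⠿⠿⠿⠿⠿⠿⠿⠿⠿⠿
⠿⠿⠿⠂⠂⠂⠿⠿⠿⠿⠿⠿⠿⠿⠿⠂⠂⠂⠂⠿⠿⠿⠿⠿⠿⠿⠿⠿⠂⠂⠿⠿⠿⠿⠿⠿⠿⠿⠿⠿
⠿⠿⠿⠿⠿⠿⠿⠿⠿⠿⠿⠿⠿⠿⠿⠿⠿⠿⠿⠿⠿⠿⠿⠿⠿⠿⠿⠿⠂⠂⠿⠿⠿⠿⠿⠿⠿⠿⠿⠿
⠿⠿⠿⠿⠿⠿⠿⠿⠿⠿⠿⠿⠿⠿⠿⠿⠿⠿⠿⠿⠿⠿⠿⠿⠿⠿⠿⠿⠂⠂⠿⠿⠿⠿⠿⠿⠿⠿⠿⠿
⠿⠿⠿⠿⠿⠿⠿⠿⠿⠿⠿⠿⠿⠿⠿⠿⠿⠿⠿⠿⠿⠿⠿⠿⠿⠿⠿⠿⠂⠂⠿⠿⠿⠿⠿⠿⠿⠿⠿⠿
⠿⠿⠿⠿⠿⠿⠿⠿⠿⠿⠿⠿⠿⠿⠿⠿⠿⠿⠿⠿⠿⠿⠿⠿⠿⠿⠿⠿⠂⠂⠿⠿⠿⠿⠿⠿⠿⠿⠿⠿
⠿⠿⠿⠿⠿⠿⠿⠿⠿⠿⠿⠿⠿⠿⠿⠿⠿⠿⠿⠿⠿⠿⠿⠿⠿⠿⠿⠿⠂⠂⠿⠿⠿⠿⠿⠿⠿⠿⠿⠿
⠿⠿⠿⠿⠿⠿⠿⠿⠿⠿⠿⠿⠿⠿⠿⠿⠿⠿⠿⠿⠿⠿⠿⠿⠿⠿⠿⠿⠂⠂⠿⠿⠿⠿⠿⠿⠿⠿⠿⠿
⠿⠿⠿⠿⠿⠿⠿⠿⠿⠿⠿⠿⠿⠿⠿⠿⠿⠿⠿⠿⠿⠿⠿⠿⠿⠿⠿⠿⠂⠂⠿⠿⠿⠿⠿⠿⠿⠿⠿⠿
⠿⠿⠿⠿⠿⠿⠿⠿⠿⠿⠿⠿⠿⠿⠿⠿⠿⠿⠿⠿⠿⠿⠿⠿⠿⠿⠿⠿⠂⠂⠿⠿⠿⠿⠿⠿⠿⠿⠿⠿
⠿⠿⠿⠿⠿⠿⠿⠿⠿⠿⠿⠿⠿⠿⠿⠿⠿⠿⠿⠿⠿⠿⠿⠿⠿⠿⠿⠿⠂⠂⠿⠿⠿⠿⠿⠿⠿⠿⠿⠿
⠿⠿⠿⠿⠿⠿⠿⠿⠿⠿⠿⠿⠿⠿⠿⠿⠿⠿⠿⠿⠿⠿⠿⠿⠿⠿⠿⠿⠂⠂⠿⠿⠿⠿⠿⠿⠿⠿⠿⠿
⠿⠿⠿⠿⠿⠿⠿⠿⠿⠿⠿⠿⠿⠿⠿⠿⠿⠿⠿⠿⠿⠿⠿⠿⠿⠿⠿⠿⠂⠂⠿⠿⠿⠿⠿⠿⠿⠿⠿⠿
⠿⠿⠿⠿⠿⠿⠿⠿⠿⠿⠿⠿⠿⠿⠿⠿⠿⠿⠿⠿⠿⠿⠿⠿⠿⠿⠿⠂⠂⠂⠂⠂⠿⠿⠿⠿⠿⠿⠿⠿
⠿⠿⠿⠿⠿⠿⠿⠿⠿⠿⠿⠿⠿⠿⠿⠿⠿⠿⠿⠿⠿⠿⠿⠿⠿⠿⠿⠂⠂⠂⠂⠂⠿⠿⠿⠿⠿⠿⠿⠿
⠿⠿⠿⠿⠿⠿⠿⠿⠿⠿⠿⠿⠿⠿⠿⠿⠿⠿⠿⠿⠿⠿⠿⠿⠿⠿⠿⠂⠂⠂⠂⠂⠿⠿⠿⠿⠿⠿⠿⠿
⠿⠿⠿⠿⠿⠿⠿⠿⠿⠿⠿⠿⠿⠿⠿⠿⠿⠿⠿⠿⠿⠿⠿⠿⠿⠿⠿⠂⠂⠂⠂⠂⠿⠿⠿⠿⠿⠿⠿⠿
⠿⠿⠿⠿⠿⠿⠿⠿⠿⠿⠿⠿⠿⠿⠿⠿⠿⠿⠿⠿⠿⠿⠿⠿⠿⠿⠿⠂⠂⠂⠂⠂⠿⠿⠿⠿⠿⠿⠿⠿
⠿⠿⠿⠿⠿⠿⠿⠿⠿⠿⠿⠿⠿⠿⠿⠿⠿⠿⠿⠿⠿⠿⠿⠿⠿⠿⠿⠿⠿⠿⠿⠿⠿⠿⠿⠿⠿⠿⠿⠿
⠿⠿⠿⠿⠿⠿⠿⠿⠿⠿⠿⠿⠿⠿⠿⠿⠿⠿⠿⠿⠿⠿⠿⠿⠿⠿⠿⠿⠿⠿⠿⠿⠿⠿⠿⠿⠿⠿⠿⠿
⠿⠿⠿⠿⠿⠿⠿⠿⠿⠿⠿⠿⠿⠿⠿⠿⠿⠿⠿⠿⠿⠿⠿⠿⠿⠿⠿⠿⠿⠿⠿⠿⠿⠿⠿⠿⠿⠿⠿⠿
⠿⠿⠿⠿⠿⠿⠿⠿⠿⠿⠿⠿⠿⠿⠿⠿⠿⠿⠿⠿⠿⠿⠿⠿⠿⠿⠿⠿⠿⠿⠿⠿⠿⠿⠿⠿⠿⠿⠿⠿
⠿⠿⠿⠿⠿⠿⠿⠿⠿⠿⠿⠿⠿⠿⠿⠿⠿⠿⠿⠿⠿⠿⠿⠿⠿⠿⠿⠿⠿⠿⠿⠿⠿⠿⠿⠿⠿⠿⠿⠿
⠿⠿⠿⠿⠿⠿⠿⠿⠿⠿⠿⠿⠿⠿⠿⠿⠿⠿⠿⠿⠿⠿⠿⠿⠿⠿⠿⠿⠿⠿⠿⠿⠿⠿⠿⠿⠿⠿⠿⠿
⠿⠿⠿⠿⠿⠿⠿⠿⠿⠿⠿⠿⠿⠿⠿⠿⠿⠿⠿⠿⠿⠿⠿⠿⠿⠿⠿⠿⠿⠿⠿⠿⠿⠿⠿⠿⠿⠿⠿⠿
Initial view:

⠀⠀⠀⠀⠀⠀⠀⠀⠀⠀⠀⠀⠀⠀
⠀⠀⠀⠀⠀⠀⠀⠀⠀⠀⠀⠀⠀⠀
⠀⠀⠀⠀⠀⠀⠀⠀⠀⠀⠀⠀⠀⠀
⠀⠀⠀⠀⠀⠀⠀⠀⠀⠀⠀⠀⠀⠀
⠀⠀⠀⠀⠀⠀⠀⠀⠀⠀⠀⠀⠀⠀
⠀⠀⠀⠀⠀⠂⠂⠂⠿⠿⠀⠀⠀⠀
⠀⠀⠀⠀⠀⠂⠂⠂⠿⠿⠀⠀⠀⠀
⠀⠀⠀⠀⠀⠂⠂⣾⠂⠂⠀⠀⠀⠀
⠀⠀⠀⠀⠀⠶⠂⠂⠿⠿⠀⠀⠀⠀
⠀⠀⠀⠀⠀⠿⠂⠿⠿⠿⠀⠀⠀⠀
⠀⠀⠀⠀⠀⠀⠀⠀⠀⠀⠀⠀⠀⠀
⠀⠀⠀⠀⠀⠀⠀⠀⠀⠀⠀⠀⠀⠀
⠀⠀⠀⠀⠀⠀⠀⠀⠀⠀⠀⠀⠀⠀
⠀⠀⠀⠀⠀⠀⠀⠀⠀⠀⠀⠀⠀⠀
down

⠀⠀⠀⠀⠀⠀⠀⠀⠀⠀⠀⠀⠀⠀
⠀⠀⠀⠀⠀⠀⠀⠀⠀⠀⠀⠀⠀⠀
⠀⠀⠀⠀⠀⠀⠀⠀⠀⠀⠀⠀⠀⠀
⠀⠀⠀⠀⠀⠀⠀⠀⠀⠀⠀⠀⠀⠀
⠀⠀⠀⠀⠀⠂⠂⠂⠿⠿⠀⠀⠀⠀
⠀⠀⠀⠀⠀⠂⠂⠂⠿⠿⠀⠀⠀⠀
⠀⠀⠀⠀⠀⠂⠂⠂⠂⠂⠀⠀⠀⠀
⠀⠀⠀⠀⠀⠶⠂⣾⠿⠿⠀⠀⠀⠀
⠀⠀⠀⠀⠀⠿⠂⠿⠿⠿⠀⠀⠀⠀
⠀⠀⠀⠀⠀⠂⠂⠂⠂⠿⠀⠀⠀⠀
⠀⠀⠀⠀⠀⠀⠀⠀⠀⠀⠀⠀⠀⠀
⠀⠀⠀⠀⠀⠀⠀⠀⠀⠀⠀⠀⠀⠀
⠀⠀⠀⠀⠀⠀⠀⠀⠀⠀⠀⠀⠀⠀
⠀⠀⠀⠀⠀⠀⠀⠀⠀⠀⠀⠀⠀⠀

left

⠀⠀⠀⠀⠀⠀⠀⠀⠀⠀⠀⠀⠀⠀
⠀⠀⠀⠀⠀⠀⠀⠀⠀⠀⠀⠀⠀⠀
⠀⠀⠀⠀⠀⠀⠀⠀⠀⠀⠀⠀⠀⠀
⠀⠀⠀⠀⠀⠀⠀⠀⠀⠀⠀⠀⠀⠀
⠀⠀⠀⠀⠀⠀⠂⠂⠂⠿⠿⠀⠀⠀
⠀⠀⠀⠀⠀⠂⠂⠂⠂⠿⠿⠀⠀⠀
⠀⠀⠀⠀⠀⠂⠂⠂⠂⠂⠂⠀⠀⠀
⠀⠀⠀⠀⠀⠂⠶⣾⠂⠿⠿⠀⠀⠀
⠀⠀⠀⠀⠀⠿⠿⠂⠿⠿⠿⠀⠀⠀
⠀⠀⠀⠀⠀⠿⠂⠂⠂⠂⠿⠀⠀⠀
⠀⠀⠀⠀⠀⠀⠀⠀⠀⠀⠀⠀⠀⠀
⠀⠀⠀⠀⠀⠀⠀⠀⠀⠀⠀⠀⠀⠀
⠀⠀⠀⠀⠀⠀⠀⠀⠀⠀⠀⠀⠀⠀
⠀⠀⠀⠀⠀⠀⠀⠀⠀⠀⠀⠀⠀⠀

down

⠀⠀⠀⠀⠀⠀⠀⠀⠀⠀⠀⠀⠀⠀
⠀⠀⠀⠀⠀⠀⠀⠀⠀⠀⠀⠀⠀⠀
⠀⠀⠀⠀⠀⠀⠀⠀⠀⠀⠀⠀⠀⠀
⠀⠀⠀⠀⠀⠀⠂⠂⠂⠿⠿⠀⠀⠀
⠀⠀⠀⠀⠀⠂⠂⠂⠂⠿⠿⠀⠀⠀
⠀⠀⠀⠀⠀⠂⠂⠂⠂⠂⠂⠀⠀⠀
⠀⠀⠀⠀⠀⠂⠶⠂⠂⠿⠿⠀⠀⠀
⠀⠀⠀⠀⠀⠿⠿⣾⠿⠿⠿⠀⠀⠀
⠀⠀⠀⠀⠀⠿⠂⠂⠂⠂⠿⠀⠀⠀
⠀⠀⠀⠀⠀⠿⠂⠂⠂⠂⠀⠀⠀⠀
⠀⠀⠀⠀⠀⠀⠀⠀⠀⠀⠀⠀⠀⠀
⠀⠀⠀⠀⠀⠀⠀⠀⠀⠀⠀⠀⠀⠀
⠀⠀⠀⠀⠀⠀⠀⠀⠀⠀⠀⠀⠀⠀
⠀⠀⠀⠀⠀⠀⠀⠀⠀⠀⠀⠀⠀⠀

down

⠀⠀⠀⠀⠀⠀⠀⠀⠀⠀⠀⠀⠀⠀
⠀⠀⠀⠀⠀⠀⠀⠀⠀⠀⠀⠀⠀⠀
⠀⠀⠀⠀⠀⠀⠂⠂⠂⠿⠿⠀⠀⠀
⠀⠀⠀⠀⠀⠂⠂⠂⠂⠿⠿⠀⠀⠀
⠀⠀⠀⠀⠀⠂⠂⠂⠂⠂⠂⠀⠀⠀
⠀⠀⠀⠀⠀⠂⠶⠂⠂⠿⠿⠀⠀⠀
⠀⠀⠀⠀⠀⠿⠿⠂⠿⠿⠿⠀⠀⠀
⠀⠀⠀⠀⠀⠿⠂⣾⠂⠂⠿⠀⠀⠀
⠀⠀⠀⠀⠀⠿⠂⠂⠂⠂⠀⠀⠀⠀
⠀⠀⠀⠀⠀⠿⠂⠂⠂⠂⠀⠀⠀⠀
⠀⠀⠀⠀⠀⠀⠀⠀⠀⠀⠀⠀⠀⠀
⠀⠀⠀⠀⠀⠀⠀⠀⠀⠀⠀⠀⠀⠀
⠀⠀⠀⠀⠀⠀⠀⠀⠀⠀⠀⠀⠀⠀
⠀⠀⠀⠀⠀⠀⠀⠀⠀⠀⠀⠀⠀⠀

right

⠀⠀⠀⠀⠀⠀⠀⠀⠀⠀⠀⠀⠀⠀
⠀⠀⠀⠀⠀⠀⠀⠀⠀⠀⠀⠀⠀⠀
⠀⠀⠀⠀⠀⠂⠂⠂⠿⠿⠀⠀⠀⠀
⠀⠀⠀⠀⠂⠂⠂⠂⠿⠿⠀⠀⠀⠀
⠀⠀⠀⠀⠂⠂⠂⠂⠂⠂⠀⠀⠀⠀
⠀⠀⠀⠀⠂⠶⠂⠂⠿⠿⠀⠀⠀⠀
⠀⠀⠀⠀⠿⠿⠂⠿⠿⠿⠀⠀⠀⠀
⠀⠀⠀⠀⠿⠂⠂⣾⠂⠿⠀⠀⠀⠀
⠀⠀⠀⠀⠿⠂⠂⠂⠂⠿⠀⠀⠀⠀
⠀⠀⠀⠀⠿⠂⠂⠂⠂⠿⠀⠀⠀⠀
⠀⠀⠀⠀⠀⠀⠀⠀⠀⠀⠀⠀⠀⠀
⠀⠀⠀⠀⠀⠀⠀⠀⠀⠀⠀⠀⠀⠀
⠀⠀⠀⠀⠀⠀⠀⠀⠀⠀⠀⠀⠀⠀
⠀⠀⠀⠀⠀⠀⠀⠀⠀⠀⠀⠀⠀⠀

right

⠀⠀⠀⠀⠀⠀⠀⠀⠀⠀⠀⠀⠀⠀
⠀⠀⠀⠀⠀⠀⠀⠀⠀⠀⠀⠀⠀⠀
⠀⠀⠀⠀⠂⠂⠂⠿⠿⠀⠀⠀⠀⠀
⠀⠀⠀⠂⠂⠂⠂⠿⠿⠀⠀⠀⠀⠀
⠀⠀⠀⠂⠂⠂⠂⠂⠂⠀⠀⠀⠀⠀
⠀⠀⠀⠂⠶⠂⠂⠿⠿⠿⠀⠀⠀⠀
⠀⠀⠀⠿⠿⠂⠿⠿⠿⠿⠀⠀⠀⠀
⠀⠀⠀⠿⠂⠂⠂⣾⠿⠿⠀⠀⠀⠀
⠀⠀⠀⠿⠂⠂⠂⠂⠿⠿⠀⠀⠀⠀
⠀⠀⠀⠿⠂⠂⠂⠂⠿⠿⠀⠀⠀⠀
⠀⠀⠀⠀⠀⠀⠀⠀⠀⠀⠀⠀⠀⠀
⠀⠀⠀⠀⠀⠀⠀⠀⠀⠀⠀⠀⠀⠀
⠀⠀⠀⠀⠀⠀⠀⠀⠀⠀⠀⠀⠀⠀
⠀⠀⠀⠀⠀⠀⠀⠀⠀⠀⠀⠀⠀⠀

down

⠀⠀⠀⠀⠀⠀⠀⠀⠀⠀⠀⠀⠀⠀
⠀⠀⠀⠀⠂⠂⠂⠿⠿⠀⠀⠀⠀⠀
⠀⠀⠀⠂⠂⠂⠂⠿⠿⠀⠀⠀⠀⠀
⠀⠀⠀⠂⠂⠂⠂⠂⠂⠀⠀⠀⠀⠀
⠀⠀⠀⠂⠶⠂⠂⠿⠿⠿⠀⠀⠀⠀
⠀⠀⠀⠿⠿⠂⠿⠿⠿⠿⠀⠀⠀⠀
⠀⠀⠀⠿⠂⠂⠂⠂⠿⠿⠀⠀⠀⠀
⠀⠀⠀⠿⠂⠂⠂⣾⠿⠿⠀⠀⠀⠀
⠀⠀⠀⠿⠂⠂⠂⠂⠿⠿⠀⠀⠀⠀
⠀⠀⠀⠀⠀⠂⠂⠂⠿⠿⠀⠀⠀⠀
⠀⠀⠀⠀⠀⠀⠀⠀⠀⠀⠀⠀⠀⠀
⠀⠀⠀⠀⠀⠀⠀⠀⠀⠀⠀⠀⠀⠀
⠀⠀⠀⠀⠀⠀⠀⠀⠀⠀⠀⠀⠀⠀
⠀⠀⠀⠀⠀⠀⠀⠀⠀⠀⠀⠀⠀⠀

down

⠀⠀⠀⠀⠂⠂⠂⠿⠿⠀⠀⠀⠀⠀
⠀⠀⠀⠂⠂⠂⠂⠿⠿⠀⠀⠀⠀⠀
⠀⠀⠀⠂⠂⠂⠂⠂⠂⠀⠀⠀⠀⠀
⠀⠀⠀⠂⠶⠂⠂⠿⠿⠿⠀⠀⠀⠀
⠀⠀⠀⠿⠿⠂⠿⠿⠿⠿⠀⠀⠀⠀
⠀⠀⠀⠿⠂⠂⠂⠂⠿⠿⠀⠀⠀⠀
⠀⠀⠀⠿⠂⠂⠂⠂⠿⠿⠀⠀⠀⠀
⠀⠀⠀⠿⠂⠂⠂⣾⠿⠿⠀⠀⠀⠀
⠀⠀⠀⠀⠀⠂⠂⠂⠿⠿⠀⠀⠀⠀
⠀⠀⠀⠀⠀⠿⠿⠿⠿⠿⠀⠀⠀⠀
⠀⠀⠀⠀⠀⠀⠀⠀⠀⠀⠀⠀⠀⠀
⠀⠀⠀⠀⠀⠀⠀⠀⠀⠀⠀⠀⠀⠀
⠀⠀⠀⠀⠀⠀⠀⠀⠀⠀⠀⠀⠀⠀
⠀⠀⠀⠀⠀⠀⠀⠀⠀⠀⠀⠀⠀⠀

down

⠀⠀⠀⠂⠂⠂⠂⠿⠿⠀⠀⠀⠀⠀
⠀⠀⠀⠂⠂⠂⠂⠂⠂⠀⠀⠀⠀⠀
⠀⠀⠀⠂⠶⠂⠂⠿⠿⠿⠀⠀⠀⠀
⠀⠀⠀⠿⠿⠂⠿⠿⠿⠿⠀⠀⠀⠀
⠀⠀⠀⠿⠂⠂⠂⠂⠿⠿⠀⠀⠀⠀
⠀⠀⠀⠿⠂⠂⠂⠂⠿⠿⠀⠀⠀⠀
⠀⠀⠀⠿⠂⠂⠂⠂⠿⠿⠀⠀⠀⠀
⠀⠀⠀⠀⠀⠂⠂⣾⠿⠿⠀⠀⠀⠀
⠀⠀⠀⠀⠀⠿⠿⠿⠿⠿⠀⠀⠀⠀
⠀⠀⠀⠀⠀⠿⠿⠂⠂⠂⠀⠀⠀⠀
⠀⠀⠀⠀⠀⠀⠀⠀⠀⠀⠀⠀⠀⠀
⠀⠀⠀⠀⠀⠀⠀⠀⠀⠀⠀⠀⠀⠀
⠀⠀⠀⠀⠀⠀⠀⠀⠀⠀⠀⠀⠀⠀
⠀⠀⠀⠀⠀⠀⠀⠀⠀⠀⠀⠀⠀⠀

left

⠀⠀⠀⠀⠂⠂⠂⠂⠿⠿⠀⠀⠀⠀
⠀⠀⠀⠀⠂⠂⠂⠂⠂⠂⠀⠀⠀⠀
⠀⠀⠀⠀⠂⠶⠂⠂⠿⠿⠿⠀⠀⠀
⠀⠀⠀⠀⠿⠿⠂⠿⠿⠿⠿⠀⠀⠀
⠀⠀⠀⠀⠿⠂⠂⠂⠂⠿⠿⠀⠀⠀
⠀⠀⠀⠀⠿⠂⠂⠂⠂⠿⠿⠀⠀⠀
⠀⠀⠀⠀⠿⠂⠂⠂⠂⠿⠿⠀⠀⠀
⠀⠀⠀⠀⠀⠂⠂⣾⠂⠿⠿⠀⠀⠀
⠀⠀⠀⠀⠀⠿⠿⠿⠿⠿⠿⠀⠀⠀
⠀⠀⠀⠀⠀⠿⠿⠿⠂⠂⠂⠀⠀⠀
⠀⠀⠀⠀⠀⠀⠀⠀⠀⠀⠀⠀⠀⠀
⠀⠀⠀⠀⠀⠀⠀⠀⠀⠀⠀⠀⠀⠀
⠀⠀⠀⠀⠀⠀⠀⠀⠀⠀⠀⠀⠀⠀
⠀⠀⠀⠀⠀⠀⠀⠀⠀⠀⠀⠀⠀⠀

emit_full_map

⠀⠂⠂⠂⠿⠿⠀
⠂⠂⠂⠂⠿⠿⠀
⠂⠂⠂⠂⠂⠂⠀
⠂⠶⠂⠂⠿⠿⠿
⠿⠿⠂⠿⠿⠿⠿
⠿⠂⠂⠂⠂⠿⠿
⠿⠂⠂⠂⠂⠿⠿
⠿⠂⠂⠂⠂⠿⠿
⠀⠂⠂⣾⠂⠿⠿
⠀⠿⠿⠿⠿⠿⠿
⠀⠿⠿⠿⠂⠂⠂

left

⠀⠀⠀⠀⠀⠂⠂⠂⠂⠿⠿⠀⠀⠀
⠀⠀⠀⠀⠀⠂⠂⠂⠂⠂⠂⠀⠀⠀
⠀⠀⠀⠀⠀⠂⠶⠂⠂⠿⠿⠿⠀⠀
⠀⠀⠀⠀⠀⠿⠿⠂⠿⠿⠿⠿⠀⠀
⠀⠀⠀⠀⠀⠿⠂⠂⠂⠂⠿⠿⠀⠀
⠀⠀⠀⠀⠀⠿⠂⠂⠂⠂⠿⠿⠀⠀
⠀⠀⠀⠀⠀⠿⠂⠂⠂⠂⠿⠿⠀⠀
⠀⠀⠀⠀⠀⠿⠂⣾⠂⠂⠿⠿⠀⠀
⠀⠀⠀⠀⠀⠿⠿⠿⠿⠿⠿⠿⠀⠀
⠀⠀⠀⠀⠀⠿⠿⠿⠿⠂⠂⠂⠀⠀
⠀⠀⠀⠀⠀⠀⠀⠀⠀⠀⠀⠀⠀⠀
⠀⠀⠀⠀⠀⠀⠀⠀⠀⠀⠀⠀⠀⠀
⠀⠀⠀⠀⠀⠀⠀⠀⠀⠀⠀⠀⠀⠀
⠀⠀⠀⠀⠀⠀⠀⠀⠀⠀⠀⠀⠀⠀

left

⠀⠀⠀⠀⠀⠀⠂⠂⠂⠂⠿⠿⠀⠀
⠀⠀⠀⠀⠀⠀⠂⠂⠂⠂⠂⠂⠀⠀
⠀⠀⠀⠀⠀⠀⠂⠶⠂⠂⠿⠿⠿⠀
⠀⠀⠀⠀⠀⠀⠿⠿⠂⠿⠿⠿⠿⠀
⠀⠀⠀⠀⠀⠀⠿⠂⠂⠂⠂⠿⠿⠀
⠀⠀⠀⠀⠀⠿⠿⠂⠂⠂⠂⠿⠿⠀
⠀⠀⠀⠀⠀⠿⠿⠂⠂⠂⠂⠿⠿⠀
⠀⠀⠀⠀⠀⠿⠿⣾⠂⠂⠂⠿⠿⠀
⠀⠀⠀⠀⠀⠿⠿⠿⠿⠿⠿⠿⠿⠀
⠀⠀⠀⠀⠀⠿⠿⠿⠿⠿⠂⠂⠂⠀
⠀⠀⠀⠀⠀⠀⠀⠀⠀⠀⠀⠀⠀⠀
⠀⠀⠀⠀⠀⠀⠀⠀⠀⠀⠀⠀⠀⠀
⠀⠀⠀⠀⠀⠀⠀⠀⠀⠀⠀⠀⠀⠀
⠀⠀⠀⠀⠀⠀⠀⠀⠀⠀⠀⠀⠀⠀

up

⠀⠀⠀⠀⠀⠀⠀⠂⠂⠂⠿⠿⠀⠀
⠀⠀⠀⠀⠀⠀⠂⠂⠂⠂⠿⠿⠀⠀
⠀⠀⠀⠀⠀⠀⠂⠂⠂⠂⠂⠂⠀⠀
⠀⠀⠀⠀⠀⠀⠂⠶⠂⠂⠿⠿⠿⠀
⠀⠀⠀⠀⠀⠀⠿⠿⠂⠿⠿⠿⠿⠀
⠀⠀⠀⠀⠀⠿⠿⠂⠂⠂⠂⠿⠿⠀
⠀⠀⠀⠀⠀⠿⠿⠂⠂⠂⠂⠿⠿⠀
⠀⠀⠀⠀⠀⠿⠿⣾⠂⠂⠂⠿⠿⠀
⠀⠀⠀⠀⠀⠿⠿⠂⠂⠂⠂⠿⠿⠀
⠀⠀⠀⠀⠀⠿⠿⠿⠿⠿⠿⠿⠿⠀
⠀⠀⠀⠀⠀⠿⠿⠿⠿⠿⠂⠂⠂⠀
⠀⠀⠀⠀⠀⠀⠀⠀⠀⠀⠀⠀⠀⠀
⠀⠀⠀⠀⠀⠀⠀⠀⠀⠀⠀⠀⠀⠀
⠀⠀⠀⠀⠀⠀⠀⠀⠀⠀⠀⠀⠀⠀

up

⠀⠀⠀⠀⠀⠀⠀⠀⠀⠀⠀⠀⠀⠀
⠀⠀⠀⠀⠀⠀⠀⠂⠂⠂⠿⠿⠀⠀
⠀⠀⠀⠀⠀⠀⠂⠂⠂⠂⠿⠿⠀⠀
⠀⠀⠀⠀⠀⠀⠂⠂⠂⠂⠂⠂⠀⠀
⠀⠀⠀⠀⠀⠀⠂⠶⠂⠂⠿⠿⠿⠀
⠀⠀⠀⠀⠀⠿⠿⠿⠂⠿⠿⠿⠿⠀
⠀⠀⠀⠀⠀⠿⠿⠂⠂⠂⠂⠿⠿⠀
⠀⠀⠀⠀⠀⠿⠿⣾⠂⠂⠂⠿⠿⠀
⠀⠀⠀⠀⠀⠿⠿⠂⠂⠂⠂⠿⠿⠀
⠀⠀⠀⠀⠀⠿⠿⠂⠂⠂⠂⠿⠿⠀
⠀⠀⠀⠀⠀⠿⠿⠿⠿⠿⠿⠿⠿⠀
⠀⠀⠀⠀⠀⠿⠿⠿⠿⠿⠂⠂⠂⠀
⠀⠀⠀⠀⠀⠀⠀⠀⠀⠀⠀⠀⠀⠀
⠀⠀⠀⠀⠀⠀⠀⠀⠀⠀⠀⠀⠀⠀

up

⠀⠀⠀⠀⠀⠀⠀⠀⠀⠀⠀⠀⠀⠀
⠀⠀⠀⠀⠀⠀⠀⠀⠀⠀⠀⠀⠀⠀
⠀⠀⠀⠀⠀⠀⠀⠂⠂⠂⠿⠿⠀⠀
⠀⠀⠀⠀⠀⠀⠂⠂⠂⠂⠿⠿⠀⠀
⠀⠀⠀⠀⠀⠀⠂⠂⠂⠂⠂⠂⠀⠀
⠀⠀⠀⠀⠀⠿⠂⠶⠂⠂⠿⠿⠿⠀
⠀⠀⠀⠀⠀⠿⠿⠿⠂⠿⠿⠿⠿⠀
⠀⠀⠀⠀⠀⠿⠿⣾⠂⠂⠂⠿⠿⠀
⠀⠀⠀⠀⠀⠿⠿⠂⠂⠂⠂⠿⠿⠀
⠀⠀⠀⠀⠀⠿⠿⠂⠂⠂⠂⠿⠿⠀
⠀⠀⠀⠀⠀⠿⠿⠂⠂⠂⠂⠿⠿⠀
⠀⠀⠀⠀⠀⠿⠿⠿⠿⠿⠿⠿⠿⠀
⠀⠀⠀⠀⠀⠿⠿⠿⠿⠿⠂⠂⠂⠀
⠀⠀⠀⠀⠀⠀⠀⠀⠀⠀⠀⠀⠀⠀

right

⠀⠀⠀⠀⠀⠀⠀⠀⠀⠀⠀⠀⠀⠀
⠀⠀⠀⠀⠀⠀⠀⠀⠀⠀⠀⠀⠀⠀
⠀⠀⠀⠀⠀⠀⠂⠂⠂⠿⠿⠀⠀⠀
⠀⠀⠀⠀⠀⠂⠂⠂⠂⠿⠿⠀⠀⠀
⠀⠀⠀⠀⠀⠂⠂⠂⠂⠂⠂⠀⠀⠀
⠀⠀⠀⠀⠿⠂⠶⠂⠂⠿⠿⠿⠀⠀
⠀⠀⠀⠀⠿⠿⠿⠂⠿⠿⠿⠿⠀⠀
⠀⠀⠀⠀⠿⠿⠂⣾⠂⠂⠿⠿⠀⠀
⠀⠀⠀⠀⠿⠿⠂⠂⠂⠂⠿⠿⠀⠀
⠀⠀⠀⠀⠿⠿⠂⠂⠂⠂⠿⠿⠀⠀
⠀⠀⠀⠀⠿⠿⠂⠂⠂⠂⠿⠿⠀⠀
⠀⠀⠀⠀⠿⠿⠿⠿⠿⠿⠿⠿⠀⠀
⠀⠀⠀⠀⠿⠿⠿⠿⠿⠂⠂⠂⠀⠀
⠀⠀⠀⠀⠀⠀⠀⠀⠀⠀⠀⠀⠀⠀

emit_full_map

⠀⠀⠂⠂⠂⠿⠿⠀
⠀⠂⠂⠂⠂⠿⠿⠀
⠀⠂⠂⠂⠂⠂⠂⠀
⠿⠂⠶⠂⠂⠿⠿⠿
⠿⠿⠿⠂⠿⠿⠿⠿
⠿⠿⠂⣾⠂⠂⠿⠿
⠿⠿⠂⠂⠂⠂⠿⠿
⠿⠿⠂⠂⠂⠂⠿⠿
⠿⠿⠂⠂⠂⠂⠿⠿
⠿⠿⠿⠿⠿⠿⠿⠿
⠿⠿⠿⠿⠿⠂⠂⠂


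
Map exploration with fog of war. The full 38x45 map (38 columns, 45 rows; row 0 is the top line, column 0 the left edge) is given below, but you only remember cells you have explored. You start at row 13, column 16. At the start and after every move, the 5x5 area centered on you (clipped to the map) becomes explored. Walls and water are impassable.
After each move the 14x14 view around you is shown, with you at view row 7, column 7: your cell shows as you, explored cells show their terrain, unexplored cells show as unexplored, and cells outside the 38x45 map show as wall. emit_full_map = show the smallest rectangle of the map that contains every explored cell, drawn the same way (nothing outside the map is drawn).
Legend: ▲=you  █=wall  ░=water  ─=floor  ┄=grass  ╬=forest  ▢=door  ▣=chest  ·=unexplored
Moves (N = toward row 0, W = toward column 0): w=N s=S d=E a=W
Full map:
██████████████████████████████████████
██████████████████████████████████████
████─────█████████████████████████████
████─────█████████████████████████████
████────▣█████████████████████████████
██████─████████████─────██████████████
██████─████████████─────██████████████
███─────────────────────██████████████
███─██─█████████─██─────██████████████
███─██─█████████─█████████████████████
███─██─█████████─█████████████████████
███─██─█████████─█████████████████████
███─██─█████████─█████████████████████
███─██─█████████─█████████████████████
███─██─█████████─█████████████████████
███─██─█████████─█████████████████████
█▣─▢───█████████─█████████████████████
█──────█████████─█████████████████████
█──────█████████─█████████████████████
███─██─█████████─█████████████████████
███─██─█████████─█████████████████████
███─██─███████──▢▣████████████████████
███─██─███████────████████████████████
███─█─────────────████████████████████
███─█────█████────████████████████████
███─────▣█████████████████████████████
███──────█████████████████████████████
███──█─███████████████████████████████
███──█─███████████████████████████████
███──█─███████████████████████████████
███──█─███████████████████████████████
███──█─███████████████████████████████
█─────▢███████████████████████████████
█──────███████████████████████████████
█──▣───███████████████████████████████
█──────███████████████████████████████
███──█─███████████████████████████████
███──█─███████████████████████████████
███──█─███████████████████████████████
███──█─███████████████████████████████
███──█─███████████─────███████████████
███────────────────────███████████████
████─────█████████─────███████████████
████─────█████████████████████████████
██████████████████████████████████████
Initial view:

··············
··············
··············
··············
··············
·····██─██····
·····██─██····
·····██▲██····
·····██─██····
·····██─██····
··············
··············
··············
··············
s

··············
··············
··············
··············
·····██─██····
·····██─██····
·····██─██····
·····██▲██····
·····██─██····
·····██─██····
··············
··············
··············
··············

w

··············
··············
··············
··············
··············
·····██─██····
·····██─██····
·····██▲██····
·····██─██····
·····██─██····
·····██─██····
··············
··············
··············

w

··············
··············
··············
··············
··············
·····██─██····
·····██─██····
·····██▲██····
·····██─██····
·····██─██····
·····██─██····
·····██─██····
··············
··············

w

··············
··············
··············
··············
··············
·····██─██····
·····██─██····
·····██▲██····
·····██─██····
·····██─██····
·····██─██····
·····██─██····
·····██─██····
··············

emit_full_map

██─██
██─██
██▲██
██─██
██─██
██─██
██─██
██─██

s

··············
··············
··············
··············
·····██─██····
·····██─██····
·····██─██····
·····██▲██····
·····██─██····
·····██─██····
·····██─██····
·····██─██····
··············
··············

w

··············
··············
··············
··············
··············
·····██─██····
·····██─██····
·····██▲██····
·····██─██····
·····██─██····
·····██─██····
·····██─██····
·····██─██····
··············

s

··············
··············
··············
··············
·····██─██····
·····██─██····
·····██─██····
·····██▲██····
·····██─██····
·····██─██····
·····██─██····
·····██─██····
··············
··············

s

··············
··············
··············
·····██─██····
·····██─██····
·····██─██····
·····██─██····
·····██▲██····
·····██─██····
·····██─██····
·····██─██····
··············
··············
··············

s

··············
··············
·····██─██····
·····██─██····
·····██─██····
·····██─██····
·····██─██····
·····██▲██····
·····██─██····
·····██─██····
··············
··············
··············
··············

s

··············
·····██─██····
·····██─██····
·····██─██····
·····██─██····
·····██─██····
·····██─██····
·····██▲██····
·····██─██····
·····██─██····
··············
··············
··············
··············

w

··············
··············
·····██─██····
·····██─██····
·····██─██····
·····██─██····
·····██─██····
·····██▲██····
·····██─██····
·····██─██····
·····██─██····
··············
··············
··············

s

··············
·····██─██····
·····██─██····
·····██─██····
·····██─██····
·····██─██····
·····██─██····
·····██▲██····
·····██─██····
·····██─██····
··············
··············
··············
··············

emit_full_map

██─██
██─██
██─██
██─██
██─██
██─██
██▲██
██─██
██─██

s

·····██─██····
·····██─██····
·····██─██····
·····██─██····
·····██─██····
·····██─██····
·····██─██····
·····██▲██····
·····██─██····
·····██─██····
··············
··············
··············
··············

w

··············
·····██─██····
·····██─██····
·····██─██····
·····██─██····
·····██─██····
·····██─██····
·····██▲██····
·····██─██····
·····██─██····
·····██─██····
··············
··············
··············

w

··············
··············
·····██─██····
·····██─██····
·····██─██····
·····██─██····
·····██─██····
·····██▲██····
·····██─██····
·····██─██····
·····██─██····
·····██─██····
··············
··············

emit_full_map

██─██
██─██
██─██
██─██
██─██
██▲██
██─██
██─██
██─██
██─██
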